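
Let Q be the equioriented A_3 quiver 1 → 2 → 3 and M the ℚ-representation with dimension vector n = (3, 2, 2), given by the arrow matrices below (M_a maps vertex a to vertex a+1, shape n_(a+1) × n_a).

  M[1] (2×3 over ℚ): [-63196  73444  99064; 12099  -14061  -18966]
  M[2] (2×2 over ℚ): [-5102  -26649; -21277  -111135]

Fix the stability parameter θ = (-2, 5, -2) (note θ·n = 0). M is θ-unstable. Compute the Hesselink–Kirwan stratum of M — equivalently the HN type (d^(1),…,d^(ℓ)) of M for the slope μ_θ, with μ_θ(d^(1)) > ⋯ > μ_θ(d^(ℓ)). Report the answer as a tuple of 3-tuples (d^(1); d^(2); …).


Interval decomposition of M: I[1,1]^2, I[1,3], I[2,3].
HN type (ℓ=2): μ^(1)=3/2; μ^(2)=-2

((0, 2, 2); (3, 0, 0))


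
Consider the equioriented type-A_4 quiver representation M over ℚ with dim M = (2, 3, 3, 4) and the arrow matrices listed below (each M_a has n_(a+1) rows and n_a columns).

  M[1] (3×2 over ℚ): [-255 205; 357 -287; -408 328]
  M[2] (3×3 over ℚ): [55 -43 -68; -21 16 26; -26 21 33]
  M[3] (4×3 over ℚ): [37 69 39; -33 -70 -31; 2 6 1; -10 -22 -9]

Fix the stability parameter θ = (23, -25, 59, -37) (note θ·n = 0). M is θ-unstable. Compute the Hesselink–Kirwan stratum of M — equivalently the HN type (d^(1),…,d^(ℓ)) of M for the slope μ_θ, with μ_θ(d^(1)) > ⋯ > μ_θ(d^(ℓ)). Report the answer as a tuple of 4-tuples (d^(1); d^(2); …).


Via rank(M_{q-1}∘⋯∘M_p): M ≅ I[1,1], I[1,4], I[2,4]^2, I[4,4].
μ_θ-semistable layers: μ^(1)=23; μ^(2)=11; μ^(3)=-1; μ^(4)=-25; μ^(5)=-37

((1, 0, 0, 0); (0, 0, 3, 3); (1, 1, 0, 0); (0, 2, 0, 0); (0, 0, 0, 1))


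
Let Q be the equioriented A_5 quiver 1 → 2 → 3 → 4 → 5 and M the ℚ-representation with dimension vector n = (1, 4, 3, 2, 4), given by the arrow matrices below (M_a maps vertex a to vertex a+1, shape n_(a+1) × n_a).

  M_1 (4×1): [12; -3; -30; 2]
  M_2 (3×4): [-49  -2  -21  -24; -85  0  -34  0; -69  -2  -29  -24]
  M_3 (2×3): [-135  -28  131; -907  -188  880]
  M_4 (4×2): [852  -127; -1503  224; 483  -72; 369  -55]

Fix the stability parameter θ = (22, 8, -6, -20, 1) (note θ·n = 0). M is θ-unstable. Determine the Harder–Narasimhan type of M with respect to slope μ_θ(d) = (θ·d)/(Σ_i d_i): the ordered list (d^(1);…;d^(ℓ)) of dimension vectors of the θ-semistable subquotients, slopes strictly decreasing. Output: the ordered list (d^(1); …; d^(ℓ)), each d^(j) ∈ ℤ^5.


Barcode: M ≅ I[1,2], I[2,2], I[2,3], I[2,5], I[3,5], I[5,5]^2. HN layers by μ_θ (5 steps, strictly decreasing):
  μ^(1)=15; μ^(2)=8; μ^(3)=1; μ^(4)=-6; μ^(5)=-13

((1, 1, 0, 0, 0); (0, 1, 0, 0, 0); (0, 1, 1, 0, 4); (0, 1, 1, 1, 0); (0, 0, 1, 1, 0))


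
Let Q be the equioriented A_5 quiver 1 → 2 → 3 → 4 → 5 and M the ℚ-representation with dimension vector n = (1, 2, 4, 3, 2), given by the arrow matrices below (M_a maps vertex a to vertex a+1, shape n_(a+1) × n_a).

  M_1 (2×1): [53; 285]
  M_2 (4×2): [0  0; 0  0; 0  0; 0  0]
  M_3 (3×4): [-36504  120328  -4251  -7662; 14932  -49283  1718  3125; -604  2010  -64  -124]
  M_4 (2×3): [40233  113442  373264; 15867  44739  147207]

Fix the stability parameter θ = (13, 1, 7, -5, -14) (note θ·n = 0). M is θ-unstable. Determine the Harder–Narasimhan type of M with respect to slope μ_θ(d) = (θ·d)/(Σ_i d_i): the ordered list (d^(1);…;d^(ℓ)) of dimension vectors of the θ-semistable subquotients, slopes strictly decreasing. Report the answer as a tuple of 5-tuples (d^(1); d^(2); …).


Interval decomposition of M: I[1,2], I[2,2], I[3,3], I[3,4], I[3,5]^2.
HN type (ℓ=3): μ^(1)=7; μ^(2)=1; μ^(3)=-4

((1, 1, 1, 0, 0); (0, 1, 1, 1, 0); (0, 0, 2, 2, 2))


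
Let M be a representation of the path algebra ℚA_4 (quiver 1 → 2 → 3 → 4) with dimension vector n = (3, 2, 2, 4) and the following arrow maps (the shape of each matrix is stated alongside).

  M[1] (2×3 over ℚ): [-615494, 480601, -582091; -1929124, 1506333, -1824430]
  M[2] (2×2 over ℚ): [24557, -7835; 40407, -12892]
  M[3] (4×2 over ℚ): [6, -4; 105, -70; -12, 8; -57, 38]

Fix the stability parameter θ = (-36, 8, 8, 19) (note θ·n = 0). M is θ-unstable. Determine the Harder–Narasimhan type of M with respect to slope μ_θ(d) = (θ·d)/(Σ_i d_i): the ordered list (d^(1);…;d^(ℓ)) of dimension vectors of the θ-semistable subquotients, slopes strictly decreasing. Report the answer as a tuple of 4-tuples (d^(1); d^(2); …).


Interval decomposition of M: I[1,1], I[1,3], I[1,4], I[4,4]^3.
HN type (ℓ=3): μ^(1)=19; μ^(2)=8; μ^(3)=-36

((0, 0, 0, 4); (0, 2, 2, 0); (3, 0, 0, 0))


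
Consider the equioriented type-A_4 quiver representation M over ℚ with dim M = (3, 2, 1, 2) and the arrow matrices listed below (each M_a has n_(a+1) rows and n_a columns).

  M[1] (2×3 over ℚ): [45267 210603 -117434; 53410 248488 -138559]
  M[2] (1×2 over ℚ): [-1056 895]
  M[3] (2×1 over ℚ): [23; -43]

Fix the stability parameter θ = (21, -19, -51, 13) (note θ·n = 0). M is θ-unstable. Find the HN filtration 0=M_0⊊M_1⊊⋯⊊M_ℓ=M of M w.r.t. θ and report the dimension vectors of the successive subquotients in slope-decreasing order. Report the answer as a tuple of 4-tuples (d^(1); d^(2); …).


Interval decomposition of M: I[1,1], I[1,2], I[1,4], I[4,4].
HN type (ℓ=4): μ^(1)=21; μ^(2)=13; μ^(3)=1; μ^(4)=-49/3

((1, 0, 0, 0); (0, 0, 0, 2); (1, 1, 0, 0); (1, 1, 1, 0))


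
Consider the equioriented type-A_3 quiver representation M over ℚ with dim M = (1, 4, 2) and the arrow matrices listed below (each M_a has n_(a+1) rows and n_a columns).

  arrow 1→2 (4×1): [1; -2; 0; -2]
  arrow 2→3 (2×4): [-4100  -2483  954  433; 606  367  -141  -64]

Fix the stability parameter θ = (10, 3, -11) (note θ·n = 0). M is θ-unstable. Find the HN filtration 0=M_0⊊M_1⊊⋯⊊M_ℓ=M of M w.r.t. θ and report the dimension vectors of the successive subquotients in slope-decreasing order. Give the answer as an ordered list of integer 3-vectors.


Interval decomposition of M: I[1,2], I[2,2], I[2,3]^2.
HN type (ℓ=3): μ^(1)=13/2; μ^(2)=3; μ^(3)=-4

((1, 1, 0); (0, 1, 0); (0, 2, 2))


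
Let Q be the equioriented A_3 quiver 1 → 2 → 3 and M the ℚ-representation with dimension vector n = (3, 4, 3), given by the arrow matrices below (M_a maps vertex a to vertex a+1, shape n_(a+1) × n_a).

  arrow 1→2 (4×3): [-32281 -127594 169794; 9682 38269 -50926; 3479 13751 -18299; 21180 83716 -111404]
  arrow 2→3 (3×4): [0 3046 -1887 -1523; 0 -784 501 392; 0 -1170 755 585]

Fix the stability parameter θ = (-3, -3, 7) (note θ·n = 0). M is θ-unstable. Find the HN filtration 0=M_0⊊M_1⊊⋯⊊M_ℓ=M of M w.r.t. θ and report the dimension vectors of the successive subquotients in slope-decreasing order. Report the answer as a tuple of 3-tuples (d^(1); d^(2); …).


Via rank(M_{q-1}∘⋯∘M_p): M ≅ I[1,2], I[1,3]^2, I[2,2], I[3,3].
μ_θ-semistable layers: μ^(1)=7; μ^(2)=-3

((0, 0, 3); (3, 4, 0))


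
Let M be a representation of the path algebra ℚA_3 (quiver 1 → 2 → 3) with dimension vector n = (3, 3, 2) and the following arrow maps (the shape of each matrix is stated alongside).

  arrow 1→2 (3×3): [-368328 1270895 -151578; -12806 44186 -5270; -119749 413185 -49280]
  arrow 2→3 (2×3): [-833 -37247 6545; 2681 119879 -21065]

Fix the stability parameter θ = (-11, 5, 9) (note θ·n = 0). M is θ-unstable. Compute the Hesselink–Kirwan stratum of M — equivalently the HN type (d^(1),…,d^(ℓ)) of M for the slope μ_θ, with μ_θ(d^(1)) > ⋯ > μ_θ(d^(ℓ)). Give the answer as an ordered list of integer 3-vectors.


Interval decomposition of M: I[1,2]^2, I[1,3], I[3,3].
HN type (ℓ=3): μ^(1)=9; μ^(2)=5; μ^(3)=-11

((0, 0, 2); (0, 3, 0); (3, 0, 0))


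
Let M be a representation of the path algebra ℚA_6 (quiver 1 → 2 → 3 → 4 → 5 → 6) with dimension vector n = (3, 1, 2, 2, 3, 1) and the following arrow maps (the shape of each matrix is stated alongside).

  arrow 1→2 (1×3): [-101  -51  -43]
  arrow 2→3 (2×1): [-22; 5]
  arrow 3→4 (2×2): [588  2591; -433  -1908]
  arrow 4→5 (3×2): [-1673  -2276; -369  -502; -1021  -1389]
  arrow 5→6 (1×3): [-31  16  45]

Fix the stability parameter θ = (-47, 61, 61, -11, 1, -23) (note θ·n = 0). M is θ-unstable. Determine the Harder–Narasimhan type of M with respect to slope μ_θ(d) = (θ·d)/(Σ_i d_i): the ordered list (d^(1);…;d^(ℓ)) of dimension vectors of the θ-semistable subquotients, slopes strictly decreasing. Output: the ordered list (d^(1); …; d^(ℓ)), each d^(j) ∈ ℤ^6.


Barcode: M ≅ I[1,1]^2, I[1,5], I[3,6], I[5,5]. HN layers by μ_θ (4 steps, strictly decreasing):
  μ^(1)=28; μ^(2)=7; μ^(3)=1; μ^(4)=-47

((0, 1, 1, 1, 1, 0); (0, 0, 1, 1, 1, 1); (0, 0, 0, 0, 1, 0); (3, 0, 0, 0, 0, 0))


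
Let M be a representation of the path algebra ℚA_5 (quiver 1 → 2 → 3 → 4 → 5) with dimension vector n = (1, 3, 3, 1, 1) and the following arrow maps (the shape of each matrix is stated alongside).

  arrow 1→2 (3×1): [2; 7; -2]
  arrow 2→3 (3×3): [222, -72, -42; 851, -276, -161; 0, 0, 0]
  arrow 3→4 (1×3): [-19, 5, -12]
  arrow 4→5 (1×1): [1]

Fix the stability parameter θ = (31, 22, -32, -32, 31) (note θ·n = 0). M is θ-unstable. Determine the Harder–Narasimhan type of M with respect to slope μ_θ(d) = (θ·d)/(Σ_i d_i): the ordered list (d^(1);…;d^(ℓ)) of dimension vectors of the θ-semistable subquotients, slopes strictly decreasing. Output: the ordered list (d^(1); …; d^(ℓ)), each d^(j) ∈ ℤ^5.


Interval decomposition of M: I[1,5], I[2,2]^2, I[3,3]^2.
HN type (ℓ=4): μ^(1)=31; μ^(2)=22; μ^(3)=-11/4; μ^(4)=-32

((0, 0, 0, 0, 1); (0, 2, 0, 0, 0); (1, 1, 1, 1, 0); (0, 0, 2, 0, 0))


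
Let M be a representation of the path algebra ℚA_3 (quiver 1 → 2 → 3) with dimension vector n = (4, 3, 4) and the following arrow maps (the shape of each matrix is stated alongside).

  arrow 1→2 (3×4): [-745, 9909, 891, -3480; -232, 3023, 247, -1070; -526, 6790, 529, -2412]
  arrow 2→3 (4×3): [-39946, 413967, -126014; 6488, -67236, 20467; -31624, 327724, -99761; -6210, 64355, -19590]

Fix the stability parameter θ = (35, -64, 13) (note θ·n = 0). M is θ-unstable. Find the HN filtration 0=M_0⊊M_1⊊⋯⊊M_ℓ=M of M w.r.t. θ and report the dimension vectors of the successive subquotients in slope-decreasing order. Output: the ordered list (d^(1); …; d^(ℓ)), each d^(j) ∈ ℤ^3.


Interval decomposition of M: I[1,1], I[1,2], I[1,3]^2, I[3,3]^2.
HN type (ℓ=3): μ^(1)=35; μ^(2)=13; μ^(3)=-29/2

((1, 0, 0); (0, 0, 4); (3, 3, 0))


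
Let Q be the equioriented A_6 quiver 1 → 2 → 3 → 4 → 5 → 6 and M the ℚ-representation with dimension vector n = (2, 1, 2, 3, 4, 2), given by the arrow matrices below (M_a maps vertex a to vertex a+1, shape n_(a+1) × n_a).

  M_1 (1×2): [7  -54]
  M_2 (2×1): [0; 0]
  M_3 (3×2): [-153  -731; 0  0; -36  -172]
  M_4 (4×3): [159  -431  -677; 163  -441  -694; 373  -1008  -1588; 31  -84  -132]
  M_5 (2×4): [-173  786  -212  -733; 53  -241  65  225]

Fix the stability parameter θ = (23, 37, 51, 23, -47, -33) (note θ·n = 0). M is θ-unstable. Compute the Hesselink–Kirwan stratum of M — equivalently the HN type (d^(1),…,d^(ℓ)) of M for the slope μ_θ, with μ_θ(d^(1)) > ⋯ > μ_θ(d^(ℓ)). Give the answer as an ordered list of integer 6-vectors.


Via rank(M_{q-1}∘⋯∘M_p): M ≅ I[1,1], I[1,2], I[3,3], I[3,5], I[4,6]^2, I[5,5].
μ_θ-semistable layers: μ^(1)=51; μ^(2)=37; μ^(3)=23; μ^(4)=9; μ^(5)=-19; μ^(6)=-47

((0, 0, 1, 0, 0, 0); (0, 1, 0, 0, 0, 0); (2, 0, 0, 0, 0, 0); (0, 0, 1, 1, 1, 0); (0, 0, 0, 2, 2, 2); (0, 0, 0, 0, 1, 0))


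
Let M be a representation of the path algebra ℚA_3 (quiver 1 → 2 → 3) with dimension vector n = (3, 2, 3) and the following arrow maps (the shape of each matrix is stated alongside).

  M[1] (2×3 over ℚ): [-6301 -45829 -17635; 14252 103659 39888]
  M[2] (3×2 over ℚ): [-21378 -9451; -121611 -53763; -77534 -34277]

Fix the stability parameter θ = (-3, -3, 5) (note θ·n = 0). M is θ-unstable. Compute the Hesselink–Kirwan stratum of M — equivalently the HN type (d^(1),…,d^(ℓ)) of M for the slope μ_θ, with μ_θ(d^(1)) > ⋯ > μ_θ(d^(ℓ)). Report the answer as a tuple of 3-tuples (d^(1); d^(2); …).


Barcode: M ≅ I[1,1], I[1,3]^2, I[3,3]. HN layers by μ_θ (2 steps, strictly decreasing):
  μ^(1)=5; μ^(2)=-3

((0, 0, 3); (3, 2, 0))


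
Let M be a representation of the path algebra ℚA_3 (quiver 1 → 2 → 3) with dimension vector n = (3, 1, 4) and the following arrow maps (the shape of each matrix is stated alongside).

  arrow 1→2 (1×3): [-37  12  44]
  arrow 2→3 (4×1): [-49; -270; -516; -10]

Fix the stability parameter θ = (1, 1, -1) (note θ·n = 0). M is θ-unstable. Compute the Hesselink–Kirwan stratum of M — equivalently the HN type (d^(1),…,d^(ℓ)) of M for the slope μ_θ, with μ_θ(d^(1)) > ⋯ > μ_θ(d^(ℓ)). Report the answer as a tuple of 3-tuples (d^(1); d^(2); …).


Via rank(M_{q-1}∘⋯∘M_p): M ≅ I[1,1]^2, I[1,3], I[3,3]^3.
μ_θ-semistable layers: μ^(1)=1; μ^(2)=1/3; μ^(3)=-1

((2, 0, 0); (1, 1, 1); (0, 0, 3))


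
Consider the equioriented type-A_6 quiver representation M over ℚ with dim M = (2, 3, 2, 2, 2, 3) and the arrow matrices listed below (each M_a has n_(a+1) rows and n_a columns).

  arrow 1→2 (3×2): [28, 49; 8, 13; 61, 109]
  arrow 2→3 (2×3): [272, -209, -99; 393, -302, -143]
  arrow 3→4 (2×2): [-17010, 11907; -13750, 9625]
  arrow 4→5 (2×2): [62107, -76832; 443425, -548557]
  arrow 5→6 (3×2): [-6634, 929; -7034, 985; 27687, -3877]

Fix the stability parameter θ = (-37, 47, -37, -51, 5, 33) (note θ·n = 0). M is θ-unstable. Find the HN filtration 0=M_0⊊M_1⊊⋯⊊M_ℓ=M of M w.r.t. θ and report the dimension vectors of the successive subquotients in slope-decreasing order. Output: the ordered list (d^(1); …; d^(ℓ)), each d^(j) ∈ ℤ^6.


Interval decomposition of M: I[1,3], I[1,6], I[2,2], I[4,6], I[6,6].
HN type (ℓ=6): μ^(1)=47; μ^(2)=33; μ^(3)=5; μ^(4)=-41/3; μ^(5)=-37; μ^(6)=-51

((0, 1, 0, 0, 0, 0); (0, 0, 0, 0, 0, 3); (0, 1, 1, 0, 2, 0); (0, 1, 1, 1, 0, 0); (2, 0, 0, 0, 0, 0); (0, 0, 0, 1, 0, 0))


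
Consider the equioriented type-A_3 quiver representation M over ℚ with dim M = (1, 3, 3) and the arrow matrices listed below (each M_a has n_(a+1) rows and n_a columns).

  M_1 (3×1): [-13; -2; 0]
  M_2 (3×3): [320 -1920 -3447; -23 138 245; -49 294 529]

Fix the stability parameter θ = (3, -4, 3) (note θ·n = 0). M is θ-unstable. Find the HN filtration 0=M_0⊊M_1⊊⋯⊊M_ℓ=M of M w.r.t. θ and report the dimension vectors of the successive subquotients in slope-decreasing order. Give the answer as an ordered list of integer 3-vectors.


Interval decomposition of M: I[1,3], I[2,2], I[2,3], I[3,3].
HN type (ℓ=3): μ^(1)=3; μ^(2)=-1/2; μ^(3)=-4

((0, 0, 3); (1, 1, 0); (0, 2, 0))


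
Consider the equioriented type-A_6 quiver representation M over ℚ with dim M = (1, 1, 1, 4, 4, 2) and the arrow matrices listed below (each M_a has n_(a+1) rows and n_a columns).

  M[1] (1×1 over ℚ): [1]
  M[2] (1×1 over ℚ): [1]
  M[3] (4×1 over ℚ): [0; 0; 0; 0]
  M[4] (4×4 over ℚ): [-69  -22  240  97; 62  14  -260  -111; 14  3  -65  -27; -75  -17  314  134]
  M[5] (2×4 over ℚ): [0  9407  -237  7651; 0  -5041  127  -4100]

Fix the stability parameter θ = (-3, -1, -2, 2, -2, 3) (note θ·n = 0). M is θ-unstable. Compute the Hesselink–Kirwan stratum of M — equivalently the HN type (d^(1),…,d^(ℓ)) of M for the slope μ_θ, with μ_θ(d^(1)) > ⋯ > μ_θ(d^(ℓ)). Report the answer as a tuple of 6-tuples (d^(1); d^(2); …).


Via rank(M_{q-1}∘⋯∘M_p): M ≅ I[1,3], I[4,5]^2, I[4,6]^2.
μ_θ-semistable layers: μ^(1)=3; μ^(2)=0; μ^(3)=-3/2; μ^(4)=-3

((0, 0, 0, 0, 0, 2); (0, 0, 0, 4, 4, 0); (0, 1, 1, 0, 0, 0); (1, 0, 0, 0, 0, 0))


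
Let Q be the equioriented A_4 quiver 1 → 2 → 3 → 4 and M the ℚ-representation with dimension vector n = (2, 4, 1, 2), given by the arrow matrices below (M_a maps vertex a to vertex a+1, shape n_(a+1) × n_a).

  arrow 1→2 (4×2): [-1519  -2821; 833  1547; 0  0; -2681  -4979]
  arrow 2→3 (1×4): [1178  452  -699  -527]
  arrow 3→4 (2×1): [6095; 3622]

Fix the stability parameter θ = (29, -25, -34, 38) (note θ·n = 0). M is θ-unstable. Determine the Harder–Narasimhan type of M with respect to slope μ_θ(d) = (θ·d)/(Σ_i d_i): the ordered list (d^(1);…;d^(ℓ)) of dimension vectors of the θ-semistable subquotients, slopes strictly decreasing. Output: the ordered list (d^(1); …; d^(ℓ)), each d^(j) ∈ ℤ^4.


Via rank(M_{q-1}∘⋯∘M_p): M ≅ I[1,1], I[1,4], I[2,2]^3, I[4,4].
μ_θ-semistable layers: μ^(1)=38; μ^(2)=29; μ^(3)=-10; μ^(4)=-25

((0, 0, 0, 2); (1, 0, 0, 0); (1, 1, 1, 0); (0, 3, 0, 0))


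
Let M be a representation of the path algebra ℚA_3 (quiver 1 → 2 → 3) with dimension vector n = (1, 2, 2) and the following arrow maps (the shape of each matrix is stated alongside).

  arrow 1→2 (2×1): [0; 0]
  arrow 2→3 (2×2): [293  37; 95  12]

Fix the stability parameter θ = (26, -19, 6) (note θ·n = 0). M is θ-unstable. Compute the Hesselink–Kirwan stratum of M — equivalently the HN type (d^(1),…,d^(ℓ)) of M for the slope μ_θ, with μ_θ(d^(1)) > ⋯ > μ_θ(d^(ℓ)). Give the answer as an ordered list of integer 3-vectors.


Barcode: M ≅ I[1,1], I[2,3]^2. HN layers by μ_θ (3 steps, strictly decreasing):
  μ^(1)=26; μ^(2)=6; μ^(3)=-19

((1, 0, 0); (0, 0, 2); (0, 2, 0))


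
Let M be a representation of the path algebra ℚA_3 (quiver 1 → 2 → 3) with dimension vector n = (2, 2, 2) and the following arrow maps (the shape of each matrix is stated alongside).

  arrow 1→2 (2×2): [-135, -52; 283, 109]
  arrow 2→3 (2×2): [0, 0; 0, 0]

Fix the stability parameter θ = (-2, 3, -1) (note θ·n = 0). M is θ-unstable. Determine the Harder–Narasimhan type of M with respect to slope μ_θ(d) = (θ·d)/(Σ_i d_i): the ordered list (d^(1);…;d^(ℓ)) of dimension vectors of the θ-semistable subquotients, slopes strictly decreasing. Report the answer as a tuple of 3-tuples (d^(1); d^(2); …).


Interval decomposition of M: I[1,2]^2, I[3,3]^2.
HN type (ℓ=3): μ^(1)=3; μ^(2)=-1; μ^(3)=-2

((0, 2, 0); (0, 0, 2); (2, 0, 0))


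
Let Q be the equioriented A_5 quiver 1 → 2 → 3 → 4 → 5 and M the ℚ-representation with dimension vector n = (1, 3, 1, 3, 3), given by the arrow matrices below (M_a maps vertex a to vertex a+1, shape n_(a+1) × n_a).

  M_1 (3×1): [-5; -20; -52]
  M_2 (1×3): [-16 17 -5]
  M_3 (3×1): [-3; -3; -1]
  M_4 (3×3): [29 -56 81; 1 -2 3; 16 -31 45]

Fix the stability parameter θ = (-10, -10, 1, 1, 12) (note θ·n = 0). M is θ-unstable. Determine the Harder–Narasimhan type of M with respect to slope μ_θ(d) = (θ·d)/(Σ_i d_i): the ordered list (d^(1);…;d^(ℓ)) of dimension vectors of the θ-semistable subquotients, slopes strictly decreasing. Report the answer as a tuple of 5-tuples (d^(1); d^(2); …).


Via rank(M_{q-1}∘⋯∘M_p): M ≅ I[1,2], I[2,2], I[2,4], I[4,5]^2, I[5,5].
μ_θ-semistable layers: μ^(1)=12; μ^(2)=1; μ^(3)=-10

((0, 0, 0, 0, 3); (0, 0, 1, 3, 0); (1, 3, 0, 0, 0))


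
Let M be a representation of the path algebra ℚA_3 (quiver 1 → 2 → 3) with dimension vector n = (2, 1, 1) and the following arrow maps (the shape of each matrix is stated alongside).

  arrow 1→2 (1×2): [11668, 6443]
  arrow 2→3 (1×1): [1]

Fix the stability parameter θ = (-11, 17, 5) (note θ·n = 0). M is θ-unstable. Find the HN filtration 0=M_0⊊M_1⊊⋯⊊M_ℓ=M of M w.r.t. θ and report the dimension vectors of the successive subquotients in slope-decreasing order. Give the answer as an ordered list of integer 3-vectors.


Via rank(M_{q-1}∘⋯∘M_p): M ≅ I[1,1], I[1,3].
μ_θ-semistable layers: μ^(1)=11; μ^(2)=-11

((0, 1, 1); (2, 0, 0))


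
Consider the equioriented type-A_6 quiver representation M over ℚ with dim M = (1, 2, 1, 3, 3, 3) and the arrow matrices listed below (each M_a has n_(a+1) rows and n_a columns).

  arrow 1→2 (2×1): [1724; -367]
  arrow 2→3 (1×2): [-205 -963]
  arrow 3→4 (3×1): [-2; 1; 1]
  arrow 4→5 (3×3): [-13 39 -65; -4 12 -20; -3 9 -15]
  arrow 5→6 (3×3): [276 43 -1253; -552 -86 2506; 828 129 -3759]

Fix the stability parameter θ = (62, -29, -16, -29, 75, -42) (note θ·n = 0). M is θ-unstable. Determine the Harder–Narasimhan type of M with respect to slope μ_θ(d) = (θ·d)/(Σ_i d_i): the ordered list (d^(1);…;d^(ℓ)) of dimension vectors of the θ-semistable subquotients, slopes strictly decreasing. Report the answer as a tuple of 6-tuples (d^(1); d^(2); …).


Interval decomposition of M: I[1,4], I[2,2], I[4,4], I[4,6], I[5,5]^2, I[6,6]^2.
HN type (ℓ=5): μ^(1)=75; μ^(2)=33/2; μ^(3)=-3; μ^(4)=-29; μ^(5)=-42

((0, 0, 0, 0, 2, 0); (0, 0, 0, 0, 1, 1); (1, 1, 1, 1, 0, 0); (0, 1, 0, 2, 0, 0); (0, 0, 0, 0, 0, 2))


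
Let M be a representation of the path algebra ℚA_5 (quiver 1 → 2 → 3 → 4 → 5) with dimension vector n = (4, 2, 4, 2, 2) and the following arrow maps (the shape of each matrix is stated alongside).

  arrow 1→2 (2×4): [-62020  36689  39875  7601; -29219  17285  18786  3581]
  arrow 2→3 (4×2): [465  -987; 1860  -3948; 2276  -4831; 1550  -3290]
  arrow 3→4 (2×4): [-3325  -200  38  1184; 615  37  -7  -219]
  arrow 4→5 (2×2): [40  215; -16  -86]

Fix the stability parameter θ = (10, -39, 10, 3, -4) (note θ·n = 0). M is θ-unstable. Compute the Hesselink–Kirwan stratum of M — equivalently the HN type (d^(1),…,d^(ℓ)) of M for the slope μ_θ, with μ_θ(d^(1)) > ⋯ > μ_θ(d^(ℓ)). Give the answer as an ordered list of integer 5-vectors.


Barcode: M ≅ I[1,1]^2, I[1,4], I[1,5], I[3,3]^2, I[5,5]. HN layers by μ_θ (5 steps, strictly decreasing):
  μ^(1)=10; μ^(2)=13/2; μ^(3)=3; μ^(4)=-4; μ^(5)=-29/2

((2, 0, 2, 0, 0); (0, 0, 1, 1, 0); (0, 0, 1, 1, 1); (0, 0, 0, 0, 1); (2, 2, 0, 0, 0))


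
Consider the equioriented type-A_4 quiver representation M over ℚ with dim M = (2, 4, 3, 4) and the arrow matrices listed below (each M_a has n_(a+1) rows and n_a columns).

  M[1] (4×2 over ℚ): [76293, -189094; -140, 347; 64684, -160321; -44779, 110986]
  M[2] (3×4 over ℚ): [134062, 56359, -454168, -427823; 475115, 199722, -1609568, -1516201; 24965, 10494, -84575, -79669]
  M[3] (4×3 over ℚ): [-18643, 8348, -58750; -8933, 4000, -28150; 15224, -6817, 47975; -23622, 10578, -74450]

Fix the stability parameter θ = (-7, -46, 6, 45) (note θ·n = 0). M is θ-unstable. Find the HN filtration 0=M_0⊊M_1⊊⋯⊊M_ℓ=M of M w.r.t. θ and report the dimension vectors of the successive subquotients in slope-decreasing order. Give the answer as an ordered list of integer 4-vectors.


Barcode: M ≅ I[1,4]^2, I[2,2], I[2,3], I[4,4]^2. HN layers by μ_θ (4 steps, strictly decreasing):
  μ^(1)=45; μ^(2)=6; μ^(3)=-53/2; μ^(4)=-46

((0, 0, 0, 4); (0, 0, 3, 0); (2, 2, 0, 0); (0, 2, 0, 0))


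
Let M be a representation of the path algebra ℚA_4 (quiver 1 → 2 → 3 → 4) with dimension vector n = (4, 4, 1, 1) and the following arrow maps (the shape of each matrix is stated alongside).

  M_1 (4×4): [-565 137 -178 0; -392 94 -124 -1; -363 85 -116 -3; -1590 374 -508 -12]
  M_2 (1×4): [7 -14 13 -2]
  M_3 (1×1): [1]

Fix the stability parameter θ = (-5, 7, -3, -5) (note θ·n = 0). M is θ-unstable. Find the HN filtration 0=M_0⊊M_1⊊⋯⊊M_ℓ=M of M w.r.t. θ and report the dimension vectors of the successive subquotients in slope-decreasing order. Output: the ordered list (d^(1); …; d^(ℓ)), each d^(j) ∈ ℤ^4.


Via rank(M_{q-1}∘⋯∘M_p): M ≅ I[1,1], I[1,2]^2, I[1,4], I[2,2].
μ_θ-semistable layers: μ^(1)=7; μ^(2)=-1/3; μ^(3)=-5

((0, 3, 0, 0); (0, 1, 1, 1); (4, 0, 0, 0))


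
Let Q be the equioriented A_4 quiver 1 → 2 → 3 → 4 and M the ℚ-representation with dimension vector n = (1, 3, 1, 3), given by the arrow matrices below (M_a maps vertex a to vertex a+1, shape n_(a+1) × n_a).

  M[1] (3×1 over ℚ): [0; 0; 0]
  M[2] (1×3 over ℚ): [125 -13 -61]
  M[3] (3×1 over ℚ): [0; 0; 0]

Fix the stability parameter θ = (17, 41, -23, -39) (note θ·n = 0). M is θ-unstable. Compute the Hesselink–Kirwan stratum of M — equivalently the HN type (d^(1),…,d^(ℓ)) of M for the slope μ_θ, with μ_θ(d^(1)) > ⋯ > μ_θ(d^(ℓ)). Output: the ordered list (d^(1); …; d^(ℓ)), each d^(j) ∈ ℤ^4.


Interval decomposition of M: I[1,1], I[2,2]^2, I[2,3], I[4,4]^3.
HN type (ℓ=4): μ^(1)=41; μ^(2)=17; μ^(3)=9; μ^(4)=-39

((0, 2, 0, 0); (1, 0, 0, 0); (0, 1, 1, 0); (0, 0, 0, 3))


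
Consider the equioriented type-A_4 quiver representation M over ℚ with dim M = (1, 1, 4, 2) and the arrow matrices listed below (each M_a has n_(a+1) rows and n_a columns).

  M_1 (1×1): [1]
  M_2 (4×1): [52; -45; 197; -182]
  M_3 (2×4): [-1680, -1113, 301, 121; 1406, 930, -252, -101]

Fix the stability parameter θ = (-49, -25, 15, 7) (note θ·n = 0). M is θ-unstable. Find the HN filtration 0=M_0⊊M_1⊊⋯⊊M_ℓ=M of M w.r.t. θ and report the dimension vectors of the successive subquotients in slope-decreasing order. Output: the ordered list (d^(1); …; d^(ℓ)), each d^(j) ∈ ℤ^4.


Interval decomposition of M: I[1,3], I[3,3], I[3,4]^2.
HN type (ℓ=4): μ^(1)=15; μ^(2)=11; μ^(3)=-25; μ^(4)=-49

((0, 0, 2, 0); (0, 0, 2, 2); (0, 1, 0, 0); (1, 0, 0, 0))


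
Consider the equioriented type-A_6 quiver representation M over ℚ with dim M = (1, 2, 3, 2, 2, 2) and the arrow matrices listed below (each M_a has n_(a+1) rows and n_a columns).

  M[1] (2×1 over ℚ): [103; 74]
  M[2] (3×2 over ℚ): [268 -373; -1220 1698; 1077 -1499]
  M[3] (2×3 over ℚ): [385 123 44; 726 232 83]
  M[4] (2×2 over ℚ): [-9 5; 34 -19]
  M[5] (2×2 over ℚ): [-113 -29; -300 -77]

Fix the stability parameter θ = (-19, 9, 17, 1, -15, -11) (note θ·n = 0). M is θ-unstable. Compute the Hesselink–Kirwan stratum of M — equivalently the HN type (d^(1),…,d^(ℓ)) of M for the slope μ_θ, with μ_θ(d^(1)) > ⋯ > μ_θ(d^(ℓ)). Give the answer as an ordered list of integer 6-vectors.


Barcode: M ≅ I[1,6], I[2,6], I[3,3]. HN layers by μ_θ (3 steps, strictly decreasing):
  μ^(1)=17; μ^(2)=1/5; μ^(3)=-19

((0, 0, 1, 0, 0, 0); (0, 2, 2, 2, 2, 2); (1, 0, 0, 0, 0, 0))


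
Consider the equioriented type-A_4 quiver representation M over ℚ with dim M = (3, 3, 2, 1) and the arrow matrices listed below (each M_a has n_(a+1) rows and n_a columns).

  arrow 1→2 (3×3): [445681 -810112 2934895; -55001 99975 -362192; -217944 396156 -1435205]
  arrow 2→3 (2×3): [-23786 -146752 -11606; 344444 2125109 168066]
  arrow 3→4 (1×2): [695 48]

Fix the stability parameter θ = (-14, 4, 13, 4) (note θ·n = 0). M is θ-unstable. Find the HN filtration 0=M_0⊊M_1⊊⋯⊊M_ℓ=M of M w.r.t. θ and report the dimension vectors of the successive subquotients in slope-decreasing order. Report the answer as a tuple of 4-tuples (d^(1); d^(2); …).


Via rank(M_{q-1}∘⋯∘M_p): M ≅ I[1,2], I[1,3], I[1,4].
μ_θ-semistable layers: μ^(1)=13; μ^(2)=17/2; μ^(3)=4; μ^(4)=-14

((0, 0, 1, 0); (0, 0, 1, 1); (0, 3, 0, 0); (3, 0, 0, 0))


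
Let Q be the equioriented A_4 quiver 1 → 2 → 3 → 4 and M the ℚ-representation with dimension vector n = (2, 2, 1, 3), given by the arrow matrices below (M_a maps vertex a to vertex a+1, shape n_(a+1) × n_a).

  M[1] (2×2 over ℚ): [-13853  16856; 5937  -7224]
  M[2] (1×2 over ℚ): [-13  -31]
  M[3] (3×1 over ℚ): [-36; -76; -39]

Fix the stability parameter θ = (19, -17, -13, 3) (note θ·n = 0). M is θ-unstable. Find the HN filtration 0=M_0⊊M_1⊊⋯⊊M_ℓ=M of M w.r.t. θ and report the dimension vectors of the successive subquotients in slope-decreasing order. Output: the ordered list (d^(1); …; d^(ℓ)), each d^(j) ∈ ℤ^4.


Via rank(M_{q-1}∘⋯∘M_p): M ≅ I[1,1], I[1,4], I[2,2], I[4,4]^2.
μ_θ-semistable layers: μ^(1)=19; μ^(2)=3; μ^(3)=-11/3; μ^(4)=-17

((1, 0, 0, 0); (0, 0, 0, 3); (1, 1, 1, 0); (0, 1, 0, 0))


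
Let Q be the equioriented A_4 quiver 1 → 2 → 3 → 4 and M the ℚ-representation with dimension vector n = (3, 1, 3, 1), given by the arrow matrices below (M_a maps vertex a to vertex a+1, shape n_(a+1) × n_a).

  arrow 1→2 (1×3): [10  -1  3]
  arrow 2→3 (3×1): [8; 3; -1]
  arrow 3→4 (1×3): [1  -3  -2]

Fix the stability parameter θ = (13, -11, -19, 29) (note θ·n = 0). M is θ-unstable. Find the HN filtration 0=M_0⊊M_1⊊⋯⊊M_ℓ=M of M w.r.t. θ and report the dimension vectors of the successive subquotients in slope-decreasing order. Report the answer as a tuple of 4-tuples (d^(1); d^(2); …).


Interval decomposition of M: I[1,1]^2, I[1,4], I[3,3]^2.
HN type (ℓ=4): μ^(1)=29; μ^(2)=13; μ^(3)=-17/3; μ^(4)=-19

((0, 0, 0, 1); (2, 0, 0, 0); (1, 1, 1, 0); (0, 0, 2, 0))


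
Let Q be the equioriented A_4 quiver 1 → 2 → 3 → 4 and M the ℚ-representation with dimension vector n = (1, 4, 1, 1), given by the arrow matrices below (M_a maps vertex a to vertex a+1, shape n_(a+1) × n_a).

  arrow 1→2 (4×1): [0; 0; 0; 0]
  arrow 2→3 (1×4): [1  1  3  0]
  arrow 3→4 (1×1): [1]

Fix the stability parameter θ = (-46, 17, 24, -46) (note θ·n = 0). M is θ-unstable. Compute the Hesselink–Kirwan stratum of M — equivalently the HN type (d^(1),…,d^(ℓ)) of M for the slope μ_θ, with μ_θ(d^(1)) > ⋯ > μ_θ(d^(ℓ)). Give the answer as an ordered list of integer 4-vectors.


Via rank(M_{q-1}∘⋯∘M_p): M ≅ I[1,1], I[2,2]^3, I[2,4].
μ_θ-semistable layers: μ^(1)=17; μ^(2)=-5/3; μ^(3)=-46

((0, 3, 0, 0); (0, 1, 1, 1); (1, 0, 0, 0))


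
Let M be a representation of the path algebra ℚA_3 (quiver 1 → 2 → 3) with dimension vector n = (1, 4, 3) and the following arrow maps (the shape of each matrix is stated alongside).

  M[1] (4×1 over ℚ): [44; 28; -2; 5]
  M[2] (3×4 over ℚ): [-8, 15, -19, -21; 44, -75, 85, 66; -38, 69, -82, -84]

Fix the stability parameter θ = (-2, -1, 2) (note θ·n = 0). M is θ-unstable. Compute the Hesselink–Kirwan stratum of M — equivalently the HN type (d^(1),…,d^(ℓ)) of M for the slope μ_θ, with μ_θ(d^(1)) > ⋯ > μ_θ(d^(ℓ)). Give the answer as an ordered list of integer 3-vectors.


Interval decomposition of M: I[1,3], I[2,2], I[2,3]^2.
HN type (ℓ=3): μ^(1)=2; μ^(2)=-1; μ^(3)=-2

((0, 0, 3); (0, 4, 0); (1, 0, 0))


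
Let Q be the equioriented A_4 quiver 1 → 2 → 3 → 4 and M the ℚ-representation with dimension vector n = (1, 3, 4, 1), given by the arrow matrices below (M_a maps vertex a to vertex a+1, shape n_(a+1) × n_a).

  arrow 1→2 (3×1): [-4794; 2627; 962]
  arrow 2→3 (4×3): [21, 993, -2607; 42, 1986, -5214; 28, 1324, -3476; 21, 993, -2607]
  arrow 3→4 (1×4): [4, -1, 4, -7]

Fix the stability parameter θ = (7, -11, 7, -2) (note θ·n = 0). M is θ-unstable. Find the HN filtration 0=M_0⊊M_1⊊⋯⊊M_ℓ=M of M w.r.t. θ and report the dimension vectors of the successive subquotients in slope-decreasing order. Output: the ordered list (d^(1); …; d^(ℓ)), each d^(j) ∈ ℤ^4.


Via rank(M_{q-1}∘⋯∘M_p): M ≅ I[1,4], I[2,2]^2, I[3,3]^3.
μ_θ-semistable layers: μ^(1)=7; μ^(2)=5/2; μ^(3)=-2; μ^(4)=-11

((0, 0, 3, 0); (0, 0, 1, 1); (1, 1, 0, 0); (0, 2, 0, 0))


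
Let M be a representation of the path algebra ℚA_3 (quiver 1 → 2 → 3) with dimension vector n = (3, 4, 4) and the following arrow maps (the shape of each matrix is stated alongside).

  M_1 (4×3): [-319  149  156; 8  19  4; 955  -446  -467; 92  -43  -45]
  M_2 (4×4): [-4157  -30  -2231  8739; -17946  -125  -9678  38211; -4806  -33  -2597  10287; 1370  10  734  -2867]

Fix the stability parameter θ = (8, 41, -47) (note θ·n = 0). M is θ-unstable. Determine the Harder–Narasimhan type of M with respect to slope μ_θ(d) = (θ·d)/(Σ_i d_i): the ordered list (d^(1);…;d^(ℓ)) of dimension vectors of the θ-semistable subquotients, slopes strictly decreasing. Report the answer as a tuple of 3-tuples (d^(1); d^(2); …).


Interval decomposition of M: I[1,3]^3, I[2,3].
HN type (ℓ=2): μ^(1)=2/3; μ^(2)=-3

((3, 3, 3); (0, 1, 1))


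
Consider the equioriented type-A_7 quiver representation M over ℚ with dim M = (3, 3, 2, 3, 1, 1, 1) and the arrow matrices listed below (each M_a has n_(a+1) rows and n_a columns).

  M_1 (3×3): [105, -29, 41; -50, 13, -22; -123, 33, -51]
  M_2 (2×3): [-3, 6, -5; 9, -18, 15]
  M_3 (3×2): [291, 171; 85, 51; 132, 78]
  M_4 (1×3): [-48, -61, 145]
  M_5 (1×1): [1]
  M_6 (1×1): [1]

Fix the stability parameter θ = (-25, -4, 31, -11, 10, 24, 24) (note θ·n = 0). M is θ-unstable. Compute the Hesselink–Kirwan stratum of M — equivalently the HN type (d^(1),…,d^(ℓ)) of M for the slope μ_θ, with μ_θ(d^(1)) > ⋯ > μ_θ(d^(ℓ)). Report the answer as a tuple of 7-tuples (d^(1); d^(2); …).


Barcode: M ≅ I[1,1], I[1,2]^2, I[2,7], I[3,4], I[4,4]. HN layers by μ_θ (5 steps, strictly decreasing):
  μ^(1)=24; μ^(2)=10; μ^(3)=-4; μ^(4)=-11; μ^(5)=-25

((0, 0, 0, 0, 0, 1, 1); (0, 0, 2, 2, 1, 0, 0); (0, 3, 0, 0, 0, 0, 0); (0, 0, 0, 1, 0, 0, 0); (3, 0, 0, 0, 0, 0, 0))


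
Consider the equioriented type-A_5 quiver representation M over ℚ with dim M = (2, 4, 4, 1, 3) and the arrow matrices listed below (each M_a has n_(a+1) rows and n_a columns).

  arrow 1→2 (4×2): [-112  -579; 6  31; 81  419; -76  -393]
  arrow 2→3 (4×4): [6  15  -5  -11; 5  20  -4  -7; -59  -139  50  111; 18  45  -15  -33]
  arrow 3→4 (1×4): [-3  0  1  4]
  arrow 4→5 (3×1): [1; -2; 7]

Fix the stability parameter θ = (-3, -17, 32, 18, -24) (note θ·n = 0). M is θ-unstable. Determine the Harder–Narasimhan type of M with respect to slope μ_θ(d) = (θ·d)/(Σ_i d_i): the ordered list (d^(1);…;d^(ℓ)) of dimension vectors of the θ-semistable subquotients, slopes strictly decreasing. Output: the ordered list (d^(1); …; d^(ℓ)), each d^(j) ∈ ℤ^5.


Via rank(M_{q-1}∘⋯∘M_p): M ≅ I[1,3], I[1,5], I[2,2], I[2,3], I[3,3], I[5,5]^2.
μ_θ-semistable layers: μ^(1)=32; μ^(2)=26/3; μ^(3)=-10; μ^(4)=-17; μ^(5)=-24

((0, 0, 3, 0, 0); (0, 0, 1, 1, 1); (2, 2, 0, 0, 0); (0, 2, 0, 0, 0); (0, 0, 0, 0, 2))


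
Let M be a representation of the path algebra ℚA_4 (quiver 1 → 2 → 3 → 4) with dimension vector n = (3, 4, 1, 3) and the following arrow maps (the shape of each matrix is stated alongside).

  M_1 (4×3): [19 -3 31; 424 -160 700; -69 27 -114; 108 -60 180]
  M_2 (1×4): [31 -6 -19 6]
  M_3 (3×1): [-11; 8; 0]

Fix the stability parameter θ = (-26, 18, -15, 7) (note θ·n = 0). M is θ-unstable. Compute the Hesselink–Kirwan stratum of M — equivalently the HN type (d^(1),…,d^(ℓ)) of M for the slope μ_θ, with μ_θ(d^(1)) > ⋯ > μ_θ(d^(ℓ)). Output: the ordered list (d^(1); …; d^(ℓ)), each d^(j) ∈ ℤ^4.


Via rank(M_{q-1}∘⋯∘M_p): M ≅ I[1,1], I[1,2], I[1,4], I[2,2]^2, I[4,4]^2.
μ_θ-semistable layers: μ^(1)=18; μ^(2)=7; μ^(3)=3/2; μ^(4)=-26

((0, 3, 0, 0); (0, 0, 0, 3); (0, 1, 1, 0); (3, 0, 0, 0))


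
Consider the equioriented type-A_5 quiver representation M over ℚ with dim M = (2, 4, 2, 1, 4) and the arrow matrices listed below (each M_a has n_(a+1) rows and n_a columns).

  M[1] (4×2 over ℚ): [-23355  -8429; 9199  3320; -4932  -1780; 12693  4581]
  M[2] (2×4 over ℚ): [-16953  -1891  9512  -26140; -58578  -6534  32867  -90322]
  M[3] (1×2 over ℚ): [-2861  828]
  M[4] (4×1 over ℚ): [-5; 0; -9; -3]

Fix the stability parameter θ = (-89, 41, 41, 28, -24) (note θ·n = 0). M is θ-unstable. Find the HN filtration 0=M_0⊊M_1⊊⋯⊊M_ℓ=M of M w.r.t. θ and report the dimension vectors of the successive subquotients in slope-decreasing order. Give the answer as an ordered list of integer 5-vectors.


Via rank(M_{q-1}∘⋯∘M_p): M ≅ I[1,3], I[1,5], I[2,2]^2, I[5,5]^3.
μ_θ-semistable layers: μ^(1)=41; μ^(2)=43/2; μ^(3)=-24; μ^(4)=-89

((0, 3, 1, 0, 0); (0, 1, 1, 1, 1); (0, 0, 0, 0, 3); (2, 0, 0, 0, 0))


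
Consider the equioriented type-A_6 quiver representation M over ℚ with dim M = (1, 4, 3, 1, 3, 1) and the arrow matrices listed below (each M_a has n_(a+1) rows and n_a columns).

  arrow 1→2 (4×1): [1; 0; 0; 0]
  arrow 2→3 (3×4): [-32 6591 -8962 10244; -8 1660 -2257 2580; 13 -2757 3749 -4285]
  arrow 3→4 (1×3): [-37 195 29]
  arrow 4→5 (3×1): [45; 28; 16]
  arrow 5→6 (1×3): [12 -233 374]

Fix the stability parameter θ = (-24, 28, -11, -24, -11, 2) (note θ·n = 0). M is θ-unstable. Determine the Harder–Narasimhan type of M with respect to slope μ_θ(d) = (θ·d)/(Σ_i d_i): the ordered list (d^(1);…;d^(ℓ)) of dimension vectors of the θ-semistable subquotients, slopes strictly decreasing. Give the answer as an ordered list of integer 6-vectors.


Barcode: M ≅ I[1,5], I[2,2], I[2,3]^2, I[5,5], I[5,6]. HN layers by μ_θ (6 steps, strictly decreasing):
  μ^(1)=28; μ^(2)=17/2; μ^(3)=2; μ^(4)=-9/2; μ^(5)=-11; μ^(6)=-24

((0, 1, 0, 0, 0, 0); (0, 2, 2, 0, 0, 0); (0, 0, 0, 0, 0, 1); (0, 1, 1, 1, 1, 0); (0, 0, 0, 0, 2, 0); (1, 0, 0, 0, 0, 0))


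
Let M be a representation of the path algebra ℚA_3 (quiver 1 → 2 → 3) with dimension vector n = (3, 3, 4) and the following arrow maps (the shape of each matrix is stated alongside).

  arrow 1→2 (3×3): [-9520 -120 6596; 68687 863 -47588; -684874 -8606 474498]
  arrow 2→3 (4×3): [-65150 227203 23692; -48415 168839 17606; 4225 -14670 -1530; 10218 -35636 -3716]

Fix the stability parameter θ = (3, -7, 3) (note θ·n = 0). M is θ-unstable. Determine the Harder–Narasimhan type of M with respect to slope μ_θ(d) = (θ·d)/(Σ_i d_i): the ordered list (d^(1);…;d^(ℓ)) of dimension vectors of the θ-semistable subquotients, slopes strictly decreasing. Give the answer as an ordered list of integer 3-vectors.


Via rank(M_{q-1}∘⋯∘M_p): M ≅ I[1,1], I[1,2], I[1,3], I[2,3], I[3,3]^2.
μ_θ-semistable layers: μ^(1)=3; μ^(2)=-2; μ^(3)=-7

((1, 0, 4); (2, 2, 0); (0, 1, 0))


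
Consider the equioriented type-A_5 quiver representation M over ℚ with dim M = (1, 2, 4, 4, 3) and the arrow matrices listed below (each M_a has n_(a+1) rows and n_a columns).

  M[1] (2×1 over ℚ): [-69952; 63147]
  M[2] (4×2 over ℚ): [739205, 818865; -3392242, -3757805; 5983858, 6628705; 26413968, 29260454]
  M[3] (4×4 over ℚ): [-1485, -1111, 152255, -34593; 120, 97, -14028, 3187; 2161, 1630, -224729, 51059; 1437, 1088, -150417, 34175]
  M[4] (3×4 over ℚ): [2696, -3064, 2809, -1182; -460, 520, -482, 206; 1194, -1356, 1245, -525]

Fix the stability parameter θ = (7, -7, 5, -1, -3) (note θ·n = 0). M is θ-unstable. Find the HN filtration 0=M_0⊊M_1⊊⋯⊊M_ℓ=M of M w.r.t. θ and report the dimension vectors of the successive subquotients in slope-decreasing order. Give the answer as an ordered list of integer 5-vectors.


Barcode: M ≅ I[1,4], I[2,5], I[3,3], I[3,4], I[4,5], I[5,5]. HN layers by μ_θ (7 steps, strictly decreasing):
  μ^(1)=5; μ^(2)=2; μ^(3)=1/3; μ^(4)=0; μ^(5)=-2; μ^(6)=-3; μ^(7)=-7

((0, 0, 1, 0, 0); (0, 0, 2, 2, 0); (0, 0, 1, 1, 1); (1, 1, 0, 0, 0); (0, 0, 0, 1, 1); (0, 0, 0, 0, 1); (0, 1, 0, 0, 0))


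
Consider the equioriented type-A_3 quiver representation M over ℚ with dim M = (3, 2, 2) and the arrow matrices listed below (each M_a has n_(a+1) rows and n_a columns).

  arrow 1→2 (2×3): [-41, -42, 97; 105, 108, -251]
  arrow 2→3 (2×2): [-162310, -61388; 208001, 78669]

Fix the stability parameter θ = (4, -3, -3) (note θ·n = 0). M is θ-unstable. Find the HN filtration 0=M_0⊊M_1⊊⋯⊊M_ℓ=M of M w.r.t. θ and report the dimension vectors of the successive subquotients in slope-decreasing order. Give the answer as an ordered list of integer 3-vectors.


Barcode: M ≅ I[1,1], I[1,3]^2. HN layers by μ_θ (2 steps, strictly decreasing):
  μ^(1)=4; μ^(2)=-2/3

((1, 0, 0); (2, 2, 2))


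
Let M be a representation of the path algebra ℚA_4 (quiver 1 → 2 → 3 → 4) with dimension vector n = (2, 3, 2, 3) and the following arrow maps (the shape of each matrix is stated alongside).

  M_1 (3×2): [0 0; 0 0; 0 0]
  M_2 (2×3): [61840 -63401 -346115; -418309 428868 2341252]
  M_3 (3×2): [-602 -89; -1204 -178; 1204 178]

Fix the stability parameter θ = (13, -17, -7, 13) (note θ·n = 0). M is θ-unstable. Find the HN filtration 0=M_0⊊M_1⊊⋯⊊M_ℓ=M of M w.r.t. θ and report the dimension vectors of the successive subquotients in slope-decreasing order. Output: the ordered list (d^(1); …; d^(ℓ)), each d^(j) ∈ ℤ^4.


Barcode: M ≅ I[1,1]^2, I[2,2], I[2,3], I[2,4], I[4,4]^2. HN layers by μ_θ (3 steps, strictly decreasing):
  μ^(1)=13; μ^(2)=-7; μ^(3)=-17

((2, 0, 0, 3); (0, 0, 2, 0); (0, 3, 0, 0))
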